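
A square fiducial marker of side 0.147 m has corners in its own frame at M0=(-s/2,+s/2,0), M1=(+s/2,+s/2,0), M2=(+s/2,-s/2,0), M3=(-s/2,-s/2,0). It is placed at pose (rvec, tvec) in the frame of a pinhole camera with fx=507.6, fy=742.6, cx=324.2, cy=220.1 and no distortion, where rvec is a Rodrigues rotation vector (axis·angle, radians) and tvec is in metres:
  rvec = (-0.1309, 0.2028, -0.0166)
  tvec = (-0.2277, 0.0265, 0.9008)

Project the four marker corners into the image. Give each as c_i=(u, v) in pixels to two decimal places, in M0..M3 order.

c0=(156.40, 303.34) c1=(234.16, 302.44) c2=(235.83, 179.86) c3=(159.64, 184.63)

Intrinsics K: fx=507.6, fy=742.6, cx=324.2, cy=220.1
Marker side s = 0.147 m; corners in marker frame (Z=0):
  M0 = (-0.0735, +0.0735, 0)
  M1 = (+0.0735, +0.0735, 0)
  M2 = (+0.0735, -0.0735, 0)
  M3 = (-0.0735, -0.0735, 0)
rvec = (-0.1309, 0.2028, -0.0166), |rvec| = θ = 0.24195 rad = 13.863°
Rodrigues: sinθ=0.23959, 1−cosθ=0.02913; R = I + sinθ·[k]× + (1−cosθ)·[k]×²:
    [+0.97940 +0.00323 +0.20191]
    [-0.02965 +0.99134 +0.12795]
    [-0.19975 -0.13130 +0.97101]
t = (-0.2277, 0.0265, 0.9008) m
M0: Pc = R·M0+t = (-0.29945, +0.10154, +0.90583); u = 507.6·(-0.29945)/0.90583 + 324.2 = 156.3982, v = 742.6·(+0.10154)/0.90583 + 220.1 = 303.3444
M1: Pc = R·M1+t = (-0.15548, +0.09718, +0.87647); u = 507.6·(-0.15548)/0.87647 + 324.2 = 234.1568, v = 742.6·(+0.09718)/0.87647 + 220.1 = 302.4407
M2: Pc = R·M2+t = (-0.15595, -0.04854, +0.89577); u = 507.6·(-0.15595)/0.89577 + 324.2 = 235.8279, v = 742.6·(-0.04854)/0.89577 + 220.1 = 179.8580
M3: Pc = R·M3+t = (-0.29992, -0.04418, +0.92513); u = 507.6·(-0.29992)/0.92513 + 324.2 = 159.6386, v = 742.6·(-0.04418)/0.92513 + 220.1 = 184.6335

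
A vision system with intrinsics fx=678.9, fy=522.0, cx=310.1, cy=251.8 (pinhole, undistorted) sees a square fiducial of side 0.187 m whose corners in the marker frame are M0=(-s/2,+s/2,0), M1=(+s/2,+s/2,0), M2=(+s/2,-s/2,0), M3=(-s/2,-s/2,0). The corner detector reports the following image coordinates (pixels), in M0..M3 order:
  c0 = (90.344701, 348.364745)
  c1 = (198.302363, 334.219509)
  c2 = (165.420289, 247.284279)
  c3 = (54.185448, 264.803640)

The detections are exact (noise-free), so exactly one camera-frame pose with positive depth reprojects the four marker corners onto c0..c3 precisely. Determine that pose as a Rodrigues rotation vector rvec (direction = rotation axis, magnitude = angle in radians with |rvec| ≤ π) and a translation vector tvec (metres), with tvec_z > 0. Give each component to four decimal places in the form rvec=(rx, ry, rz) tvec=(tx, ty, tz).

rvec=(0.2494, 0.1597, -0.2125) tvec=(-0.2870, 0.0973, 1.0612)

Intrinsics K: fx=678.9, fy=522.0, cx=310.1, cy=251.8
Marker side s = 0.187 m; corners in marker frame (Z=0):
  M0 = (-0.0935, +0.0935, 0)
  M1 = (+0.0935, +0.0935, 0)
  M2 = (+0.0935, -0.0935, 0)
  M3 = (-0.0935, -0.0935, 0)
Detected image corners:
  c0 = (90.344701, 348.364745) px
  c1 = (198.302363, 334.219509) px
  c2 = (165.420289, 247.284279) px
  c3 = (54.185448, 264.803640) px
Planar DLT: solve 8×8 A·h = b for H (H[2,2]=1):
  H  [+564.05814 +211.94142 +126.52787]
  H  [-135.82643 +519.65796 +299.64835]
  H  [-0.17190 +0.21405 +1.00000]
B = K⁻¹H; ‖b₁‖=0.942294, ‖b₂‖=0.942294; λ = 2/(‖b₁‖+‖b₂‖) = 1.061240, sign → tz>0 ⇒ λ=+1.061240
r₁ = λ·B[:,0] = (+0.96505,-0.18814,-0.18243); r₂ = λ·B[:,1] = (+0.22754,+0.94690,+0.22716)
r₃ = r₁×r₂ = (+0.13001,-0.26073,+0.95662); SVD([r₁ r₂ r₃]) → R = UVᵀ:
  R  [+0.96505 +0.22754 +0.13001]
  R  [-0.18814 +0.94690 -0.26073]
  R  [-0.18243 +0.22716 +0.95662]
t = (-0.28696, +0.09728, +1.06124) m
tr R = 2.868570; θ = arccos((tr R − 1)/2) = 0.364548 rad = 20.887°
axis k = ((R−Rᵀ)₃₂, (R−Rᵀ)₁₃, (R−Rᵀ)₂₁) / (2 sinθ) = (+0.684228, +0.438170, -0.582957)
rvec = θ·k = (+0.249434, +0.159734, -0.212516)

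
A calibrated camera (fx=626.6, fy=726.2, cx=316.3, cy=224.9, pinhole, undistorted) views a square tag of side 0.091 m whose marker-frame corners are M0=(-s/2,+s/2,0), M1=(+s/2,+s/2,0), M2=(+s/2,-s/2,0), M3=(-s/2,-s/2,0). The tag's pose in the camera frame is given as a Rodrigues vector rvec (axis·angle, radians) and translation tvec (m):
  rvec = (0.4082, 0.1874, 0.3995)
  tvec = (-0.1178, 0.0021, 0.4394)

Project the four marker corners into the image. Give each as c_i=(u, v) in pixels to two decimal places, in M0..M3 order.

c0=(80.23, 258.80) c1=(189.34, 319.56) c2=(224.11, 194.50) c3=(104.45, 130.87)

Intrinsics K: fx=626.6, fy=726.2, cx=316.3, cy=224.9
Marker side s = 0.091 m; corners in marker frame (Z=0):
  M0 = (-0.0455, +0.0455, 0)
  M1 = (+0.0455, +0.0455, 0)
  M2 = (+0.0455, -0.0455, 0)
  M3 = (-0.0455, -0.0455, 0)
rvec = (0.4082, 0.1874, 0.3995), |rvec| = θ = 0.60112 rad = 34.442°
Rodrigues: sinθ=0.56557, 1−cosθ=0.17530; R = I + sinθ·[k]× + (1−cosθ)·[k]×²:
    [+0.90554 -0.33876 +0.25543]
    [+0.41298 +0.84174 -0.34774]
    [-0.09720 +0.42038 +0.90213]
t = (-0.1178, 0.0021, 0.4394) m
M0: Pc = R·M0+t = (-0.17442, +0.02161, +0.46295); u = 626.6·(-0.17442)/0.46295 + 316.3 = 80.2296, v = 726.2·(+0.02161)/0.46295 + 224.9 = 258.7958
M1: Pc = R·M1+t = (-0.09201, +0.05919, +0.45410); u = 626.6·(-0.09201)/0.45410 + 316.3 = 189.3368, v = 726.2·(+0.05919)/0.45410 + 224.9 = 319.5559
M2: Pc = R·M2+t = (-0.06118, -0.01741, +0.41585); u = 626.6·(-0.06118)/0.41585 + 316.3 = 224.1077, v = 726.2·(-0.01741)/0.41585 + 224.9 = 194.4996
M3: Pc = R·M3+t = (-0.14359, -0.05499, +0.42470); u = 626.6·(-0.14359)/0.42470 + 316.3 = 104.4484, v = 726.2·(-0.05499)/0.42470 + 224.9 = 130.8713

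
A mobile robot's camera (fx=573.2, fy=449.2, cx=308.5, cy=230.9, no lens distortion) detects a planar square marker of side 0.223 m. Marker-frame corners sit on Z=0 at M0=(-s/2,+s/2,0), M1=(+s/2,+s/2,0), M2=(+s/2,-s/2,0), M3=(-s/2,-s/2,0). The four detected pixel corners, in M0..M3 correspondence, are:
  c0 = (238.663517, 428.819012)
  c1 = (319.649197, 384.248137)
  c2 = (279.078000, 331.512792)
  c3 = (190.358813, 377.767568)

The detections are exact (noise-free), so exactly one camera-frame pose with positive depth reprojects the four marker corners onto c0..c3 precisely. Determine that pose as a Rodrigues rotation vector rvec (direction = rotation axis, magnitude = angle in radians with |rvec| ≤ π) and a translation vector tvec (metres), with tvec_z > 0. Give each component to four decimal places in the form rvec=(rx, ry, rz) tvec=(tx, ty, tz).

Intrinsics K: fx=573.2, fy=449.2, cx=308.5, cy=230.9
Marker side s = 0.223 m; corners in marker frame (Z=0):
  M0 = (-0.1115, +0.1115, 0)
  M1 = (+0.1115, +0.1115, 0)
  M2 = (+0.1115, -0.1115, 0)
  M3 = (-0.1115, -0.1115, 0)
Detected image corners:
  c0 = (238.663517, 428.819012) px
  c1 = (319.649197, 384.248137) px
  c2 = (279.078000, 331.512792) px
  c3 = (190.358813, 377.767568) px
Planar DLT: solve 8×8 A·h = b for H (H[2,2]=1):
  H  [+417.23987 +284.42754 +258.44934]
  H  [-148.13822 +359.31782 +381.18055]
  H  [+0.14548 +0.33251 +1.00000]
B = K⁻¹H; ‖b₁‖=0.778996, ‖b₂‖=0.778996; λ = 2/(‖b₁‖+‖b₂‖) = 1.283703, sign → tz>0 ⇒ λ=+1.283703
r₁ = λ·B[:,0] = (+0.83391,-0.51934,+0.18675); r₂ = λ·B[:,1] = (+0.40725,+0.80743,+0.42685)
r₃ = r₁×r₂ = (-0.37247,-0.27990,+0.88483); SVD([r₁ r₂ r₃]) → R = UVᵀ:
  R  [+0.83391 +0.40725 -0.37247]
  R  [-0.51934 +0.80743 -0.27990]
  R  [+0.18675 +0.42685 +0.88483]
t = (-0.11209, +0.42946, +1.28370) m
tr R = 2.526175; θ = arccos((tr R − 1)/2) = 0.702720 rad = 40.263°
axis k = ((R−Rᵀ)₃₂, (R−Rᵀ)₁₃, (R−Rᵀ)₂₁) / (2 sinθ) = (+0.546772, -0.432632, -0.716847)
rvec = θ·k = (+0.384228, -0.304019, -0.503742)

rvec=(0.3842, -0.3040, -0.5037) tvec=(-0.1121, 0.4295, 1.2837)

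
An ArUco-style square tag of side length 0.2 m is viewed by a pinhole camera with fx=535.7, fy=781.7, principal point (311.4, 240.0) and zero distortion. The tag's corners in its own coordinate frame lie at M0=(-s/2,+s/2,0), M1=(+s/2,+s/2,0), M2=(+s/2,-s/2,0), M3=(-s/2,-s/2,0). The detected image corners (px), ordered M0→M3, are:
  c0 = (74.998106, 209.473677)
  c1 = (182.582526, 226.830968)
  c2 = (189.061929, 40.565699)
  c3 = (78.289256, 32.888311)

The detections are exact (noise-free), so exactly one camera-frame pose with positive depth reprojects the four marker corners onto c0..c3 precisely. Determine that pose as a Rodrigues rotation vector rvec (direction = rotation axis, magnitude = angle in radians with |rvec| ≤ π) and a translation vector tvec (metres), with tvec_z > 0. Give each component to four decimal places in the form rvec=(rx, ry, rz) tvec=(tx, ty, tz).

rvec=(0.1061, 0.2479, 0.0926) tvec=(-0.2945, -0.1239, 0.8683)

Intrinsics K: fx=535.7, fy=781.7, cx=311.4, cy=240.0
Marker side s = 0.2 m; corners in marker frame (Z=0):
  M0 = (-0.1000, +0.1000, 0)
  M1 = (+0.1000, +0.1000, 0)
  M2 = (+0.1000, -0.1000, 0)
  M3 = (-0.1000, -0.1000, 0)
Detected image corners:
  c0 = (74.998106, 209.473677) px
  c1 = (182.582526, 226.830968) px
  c2 = (189.061929, 40.565699) px
  c3 = (78.289256, 32.888311) px
Planar DLT: solve 8×8 A·h = b for H (H[2,2]=1):
  H  [+509.56647 -6.66563 +129.69367]
  H  [+27.73736 +923.49244 +128.47940]
  H  [-0.27600 +0.13366 +1.00000]
B = K⁻¹H; ‖b₁‖=1.151692, ‖b₂‖=1.151692; λ = 2/(‖b₁‖+‖b₂‖) = 0.868288, sign → tz>0 ⇒ λ=+0.868288
r₁ = λ·B[:,0] = (+0.96523,+0.10439,-0.23964); r₂ = λ·B[:,1] = (-0.07827,+0.99015,+0.11606)
r₃ = r₁×r₂ = (+0.24940,-0.09327,+0.96390); SVD([r₁ r₂ r₃]) → R = UVᵀ:
  R  [+0.96523 -0.07827 +0.24940]
  R  [+0.10439 +0.99015 -0.09327]
  R  [-0.23964 +0.11606 +0.96390]
t = (-0.29452, -0.12387, +0.86829) m
tr R = 2.919286; θ = arccos((tr R − 1)/2) = 0.285066 rad = 16.333°
axis k = ((R−Rᵀ)₃₂, (R−Rᵀ)₁₃, (R−Rᵀ)₂₁) / (2 sinθ) = (+0.372167, +0.869499, +0.324750)
rvec = θ·k = (+0.106092, +0.247865, +0.092575)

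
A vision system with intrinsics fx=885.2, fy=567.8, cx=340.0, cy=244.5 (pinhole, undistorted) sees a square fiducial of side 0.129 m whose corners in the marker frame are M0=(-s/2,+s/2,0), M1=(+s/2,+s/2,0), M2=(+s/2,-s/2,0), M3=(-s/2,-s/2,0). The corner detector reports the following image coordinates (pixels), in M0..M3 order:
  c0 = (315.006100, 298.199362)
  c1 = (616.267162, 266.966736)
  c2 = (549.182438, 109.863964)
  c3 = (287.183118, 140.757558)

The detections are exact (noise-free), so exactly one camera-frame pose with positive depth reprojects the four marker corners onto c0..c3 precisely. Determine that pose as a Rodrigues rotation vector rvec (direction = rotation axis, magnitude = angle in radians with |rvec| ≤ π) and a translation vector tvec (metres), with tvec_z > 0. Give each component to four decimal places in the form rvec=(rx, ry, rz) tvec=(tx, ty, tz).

Intrinsics K: fx=885.2, fy=567.8, cx=340.0, cy=244.5
Marker side s = 0.129 m; corners in marker frame (Z=0):
  M0 = (-0.0645, +0.0645, 0)
  M1 = (+0.0645, +0.0645, 0)
  M2 = (+0.0645, -0.0645, 0)
  M3 = (-0.0645, -0.0645, 0)
Detected image corners:
  c0 = (315.006100, 298.199362) px
  c1 = (616.267162, 266.966736) px
  c2 = (549.182438, 109.863964) px
  c3 = (287.183118, 140.757558) px
Planar DLT: solve 8×8 A·h = b for H (H[2,2]=1):
  H  [+2088.74711 -97.39904 +438.57560]
  H  [-279.54216 +1005.32106 +198.81908]
  H  [-0.19040 -1.04861 +1.00000]
B = K⁻¹H; ‖b₁‖=2.474464, ‖b₂‖=2.474464; λ = 2/(‖b₁‖+‖b₂‖) = 0.404128, sign → tz>0 ⇒ λ=+0.404128
r₁ = λ·B[:,0] = (+0.98315,-0.16583,-0.07695); r₂ = λ·B[:,1] = (+0.11830,+0.89801,-0.42377)
r₃ = r₁×r₂ = (+0.13937,+0.40753,+0.90249); SVD([r₁ r₂ r₃]) → R = UVᵀ:
  R  [+0.98315 +0.11830 +0.13937]
  R  [-0.16583 +0.89801 +0.40753]
  R  [-0.07695 -0.42377 +0.90249]
t = (+0.04500, -0.03251, +0.40413) m
tr R = 2.783654; θ = arccos((tr R − 1)/2) = 0.469429 rad = 26.896°
axis k = ((R−Rᵀ)₃₂, (R−Rᵀ)₁₃, (R−Rᵀ)₂₁) / (2 sinθ) = (-0.918811, +0.239091, -0.314041)
rvec = θ·k = (-0.431317, +0.112236, -0.147420)

rvec=(-0.4313, 0.1122, -0.1474) tvec=(0.0450, -0.0325, 0.4041)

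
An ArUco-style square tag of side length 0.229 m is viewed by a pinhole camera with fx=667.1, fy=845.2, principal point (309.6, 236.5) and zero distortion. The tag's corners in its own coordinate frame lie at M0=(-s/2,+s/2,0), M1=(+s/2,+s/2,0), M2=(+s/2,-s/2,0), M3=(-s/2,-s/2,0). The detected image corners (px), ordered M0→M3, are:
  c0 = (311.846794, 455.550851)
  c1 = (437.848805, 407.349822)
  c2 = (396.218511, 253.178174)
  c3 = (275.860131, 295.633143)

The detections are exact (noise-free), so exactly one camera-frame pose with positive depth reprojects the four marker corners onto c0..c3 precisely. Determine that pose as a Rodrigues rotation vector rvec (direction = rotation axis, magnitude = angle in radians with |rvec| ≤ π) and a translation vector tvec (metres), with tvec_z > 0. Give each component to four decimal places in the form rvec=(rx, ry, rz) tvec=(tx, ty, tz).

Intrinsics K: fx=667.1, fy=845.2, cx=309.6, cy=236.5
Marker side s = 0.229 m; corners in marker frame (Z=0):
  M0 = (-0.1145, +0.1145, 0)
  M1 = (+0.1145, +0.1145, 0)
  M2 = (+0.1145, -0.1145, 0)
  M3 = (-0.1145, -0.1145, 0)
Detected image corners:
  c0 = (311.846794, 455.550851) px
  c1 = (437.848805, 407.349822) px
  c2 = (396.218511, 253.178174) px
  c3 = (275.860131, 295.633143) px
Planar DLT: solve 8×8 A·h = b for H (H[2,2]=1):
  H  [+570.82373 +88.01436 +355.59312]
  H  [-164.60160 +604.64075 +350.62159]
  H  [+0.09352 -0.22954 +1.00000]
B = K⁻¹H; ‖b₁‖=0.846960, ‖b₂‖=0.846960; λ = 2/(‖b₁‖+‖b₂‖) = 1.180693, sign → tz>0 ⇒ λ=+1.180693
r₁ = λ·B[:,0] = (+0.95905,-0.26084,+0.11042); r₂ = λ·B[:,1] = (+0.28155,+0.92048,-0.27101)
r₃ = r₁×r₂ = (-0.03095,+0.29100,+0.95622); SVD([r₁ r₂ r₃]) → R = UVᵀ:
  R  [+0.95905 +0.28155 -0.03095]
  R  [-0.26084 +0.92048 +0.29100]
  R  [+0.11042 -0.27101 +0.95622]
t = (+0.08140, +0.15942, +1.18069) m
tr R = 2.835747; θ = arccos((tr R − 1)/2) = 0.408107 rad = 23.383°
axis k = ((R−Rᵀ)₃₂, (R−Rᵀ)₁₃, (R−Rᵀ)₂₁) / (2 sinθ) = (-0.708052, -0.178115, -0.683328)
rvec = θ·k = (-0.288961, -0.072690, -0.278871)

rvec=(-0.2890, -0.0727, -0.2789) tvec=(0.0814, 0.1594, 1.1807)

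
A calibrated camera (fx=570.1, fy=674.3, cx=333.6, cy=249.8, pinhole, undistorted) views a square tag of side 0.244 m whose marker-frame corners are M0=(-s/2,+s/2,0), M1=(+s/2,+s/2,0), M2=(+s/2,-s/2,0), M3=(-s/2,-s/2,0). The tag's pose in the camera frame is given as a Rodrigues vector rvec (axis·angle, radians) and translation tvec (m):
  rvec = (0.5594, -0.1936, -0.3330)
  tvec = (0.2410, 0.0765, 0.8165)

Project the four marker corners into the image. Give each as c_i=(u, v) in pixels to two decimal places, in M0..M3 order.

Intrinsics K: fx=570.1, fy=674.3, cx=333.6, cy=249.8
Marker side s = 0.244 m; corners in marker frame (Z=0):
  M0 = (-0.1220, +0.1220, 0)
  M1 = (+0.1220, +0.1220, 0)
  M2 = (+0.1220, -0.1220, 0)
  M3 = (-0.1220, -0.1220, 0)
rvec = (0.5594, -0.1936, -0.3330), |rvec| = θ = 0.67919 rad = 38.915°
Rodrigues: sinθ=0.62816, 1−cosθ=0.22192; R = I + sinθ·[k]× + (1−cosθ)·[k]×²:
    [+0.92862 +0.25588 -0.26867]
    [-0.36008 +0.79611 -0.48636]
    [+0.08944 +0.54839 +0.83143]
t = (0.2410, 0.0765, 0.8165) m
M0: Pc = R·M0+t = (+0.15893, +0.21756, +0.87249); u = 570.1·(+0.15893)/0.87249 + 333.6 = 437.4445, v = 674.3·(+0.21756)/0.87249 + 249.8 = 417.9368
M1: Pc = R·M1+t = (+0.38551, +0.12970, +0.89431); u = 570.1·(+0.38551)/0.89431 + 333.6 = 579.3513, v = 674.3·(+0.12970)/0.89431 + 249.8 = 347.5887
M2: Pc = R·M2+t = (+0.32307, -0.06456, +0.76051); u = 570.1·(+0.32307)/0.76051 + 333.6 = 575.7863, v = 674.3·(-0.06456)/0.76051 + 249.8 = 192.5620
M3: Pc = R·M3+t = (+0.09649, +0.02330, +0.73869); u = 570.1·(+0.09649)/0.73869 + 333.6 = 408.0690, v = 674.3·(+0.02330)/0.73869 + 249.8 = 271.0730

c0=(437.44, 417.94) c1=(579.35, 347.59) c2=(575.79, 192.56) c3=(408.07, 271.07)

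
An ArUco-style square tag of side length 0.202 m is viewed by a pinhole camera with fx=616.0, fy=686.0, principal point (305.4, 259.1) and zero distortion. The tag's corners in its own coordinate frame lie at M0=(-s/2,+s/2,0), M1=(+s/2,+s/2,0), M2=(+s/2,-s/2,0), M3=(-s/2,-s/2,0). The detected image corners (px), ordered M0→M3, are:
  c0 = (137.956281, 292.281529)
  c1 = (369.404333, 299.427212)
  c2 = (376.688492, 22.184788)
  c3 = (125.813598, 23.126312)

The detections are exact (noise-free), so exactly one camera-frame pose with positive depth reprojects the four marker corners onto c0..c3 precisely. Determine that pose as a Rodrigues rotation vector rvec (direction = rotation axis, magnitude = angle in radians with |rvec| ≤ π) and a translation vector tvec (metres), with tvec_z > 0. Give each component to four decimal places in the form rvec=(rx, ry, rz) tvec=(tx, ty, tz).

Intrinsics K: fx=616.0, fy=686.0, cx=305.4, cy=259.1
Marker side s = 0.202 m; corners in marker frame (Z=0):
  M0 = (-0.1010, +0.1010, 0)
  M1 = (+0.1010, +0.1010, 0)
  M2 = (+0.1010, -0.1010, 0)
  M3 = (-0.1010, -0.1010, 0)
Detected image corners:
  c0 = (137.956281, 292.281529) px
  c1 = (369.404333, 299.427212) px
  c2 = (376.688492, 22.184788) px
  c3 = (125.813598, 23.126312) px
Planar DLT: solve 8×8 A·h = b for H (H[2,2]=1):
  H  [+1153.77957 +113.82456 +250.67472]
  H  [-7.89557 +1415.91540 +164.75419]
  H  [-0.15109 +0.40031 +1.00000]
B = K⁻¹H; ‖b₁‖=1.954308, ‖b₂‖=1.954308; λ = 2/(‖b₁‖+‖b₂‖) = 0.511690, sign → tz>0 ⇒ λ=+0.511690
r₁ = λ·B[:,0] = (+0.99673,+0.02331,-0.07731); r₂ = λ·B[:,1] = (-0.00700,+0.97877,+0.20484)
r₃ = r₁×r₂ = (+0.08044,-0.20362,+0.97574); SVD([r₁ r₂ r₃]) → R = UVᵀ:
  R  [+0.99673 -0.00700 +0.08044]
  R  [+0.02331 +0.97877 -0.20362]
  R  [-0.07731 +0.20484 +0.97574]
t = (-0.04546, -0.07037, +0.51169) m
tr R = 2.951244; θ = arccos((tr R − 1)/2) = 0.221258 rad = 12.677°
axis k = ((R−Rᵀ)₃₂, (R−Rᵀ)₁₃, (R−Rᵀ)₂₁) / (2 sinθ) = (+0.930615, +0.359423, +0.069065)
rvec = θ·k = (+0.205906, +0.079525, +0.015281)

rvec=(0.2059, 0.0795, 0.0153) tvec=(-0.0455, -0.0704, 0.5117)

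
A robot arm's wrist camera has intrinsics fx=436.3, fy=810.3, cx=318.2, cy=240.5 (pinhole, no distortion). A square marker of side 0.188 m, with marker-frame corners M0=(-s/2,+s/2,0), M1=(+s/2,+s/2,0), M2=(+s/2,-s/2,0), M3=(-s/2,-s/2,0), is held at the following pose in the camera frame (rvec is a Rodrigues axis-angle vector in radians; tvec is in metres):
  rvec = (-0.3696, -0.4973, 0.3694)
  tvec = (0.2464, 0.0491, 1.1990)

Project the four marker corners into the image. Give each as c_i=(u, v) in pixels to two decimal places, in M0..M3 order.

c0=(375.02, 306.03) c1=(427.54, 356.31) c2=(436.76, 245.23) c3=(388.30, 191.53)

Intrinsics K: fx=436.3, fy=810.3, cx=318.2, cy=240.5
Marker side s = 0.188 m; corners in marker frame (Z=0):
  M0 = (-0.0940, +0.0940, 0)
  M1 = (+0.0940, +0.0940, 0)
  M2 = (+0.0940, -0.0940, 0)
  M3 = (-0.0940, -0.0940, 0)
rvec = (-0.3696, -0.4973, 0.3694), |rvec| = θ = 0.72137 rad = 41.331°
Rodrigues: sinθ=0.66041, 1−cosθ=0.24910; R = I + sinθ·[k]× + (1−cosθ)·[k]×²:
    [+0.81630 -0.25020 -0.52063]
    [+0.42617 +0.86929 +0.25043]
    [+0.38992 -0.42631 +0.81623]
t = (0.2464, 0.0491, 1.1990) m
M0: Pc = R·M0+t = (+0.14615, +0.09075, +1.12227); u = 436.3·(+0.14615)/1.12227 + 318.2 = 375.0176, v = 810.3·(+0.09075)/1.12227 + 240.5 = 306.0252
M1: Pc = R·M1+t = (+0.29961, +0.17087, +1.19558); u = 436.3·(+0.29961)/1.19558 + 318.2 = 427.5370, v = 810.3·(+0.17087)/1.19558 + 240.5 = 356.3086
M2: Pc = R·M2+t = (+0.34665, +0.00745, +1.27573); u = 436.3·(+0.34665)/1.27573 + 318.2 = 436.7551, v = 810.3·(+0.00745)/1.27573 + 240.5 = 245.2300
M3: Pc = R·M3+t = (+0.19319, -0.07267, +1.20242); u = 436.3·(+0.19319)/1.20242 + 318.2 = 388.2983, v = 810.3·(-0.07267)/1.20242 + 240.5 = 191.5262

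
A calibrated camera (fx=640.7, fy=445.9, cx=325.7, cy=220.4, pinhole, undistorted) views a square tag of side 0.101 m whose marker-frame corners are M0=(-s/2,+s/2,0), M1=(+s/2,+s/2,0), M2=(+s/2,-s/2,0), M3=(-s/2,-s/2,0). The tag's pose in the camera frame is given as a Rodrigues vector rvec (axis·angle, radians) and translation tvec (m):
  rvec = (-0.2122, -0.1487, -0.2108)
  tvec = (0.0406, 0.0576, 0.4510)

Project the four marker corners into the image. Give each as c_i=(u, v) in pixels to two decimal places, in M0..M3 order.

c0=(330.15, 339.42) c1=(469.11, 315.78) c2=(432.47, 220.09) c3=(298.11, 239.13)

Intrinsics K: fx=640.7, fy=445.9, cx=325.7, cy=220.4
Marker side s = 0.101 m; corners in marker frame (Z=0):
  M0 = (-0.0505, +0.0505, 0)
  M1 = (+0.0505, +0.0505, 0)
  M2 = (+0.0505, -0.0505, 0)
  M3 = (-0.0505, -0.0505, 0)
rvec = (-0.2122, -0.1487, -0.2108), |rvec| = θ = 0.33403 rad = 19.139°
Rodrigues: sinθ=0.32785, 1−cosθ=0.05527; R = I + sinθ·[k]× + (1−cosθ)·[k]×²:
    [+0.96703 +0.22253 -0.12379]
    [-0.19127 +0.95568 +0.22380]
    [+0.16811 -0.19275 +0.96674]
t = (0.0406, 0.0576, 0.4510) m
M0: Pc = R·M0+t = (+0.00300, +0.11552, +0.43278); u = 640.7·(+0.00300)/0.43278 + 325.7 = 330.1453, v = 445.9·(+0.11552)/0.43278 + 220.4 = 339.4241
M1: Pc = R·M1+t = (+0.10067, +0.09620, +0.44976); u = 640.7·(+0.10067)/0.44976 + 325.7 = 469.1140, v = 445.9·(+0.09620)/0.44976 + 220.4 = 315.7780
M2: Pc = R·M2+t = (+0.07820, -0.00032, +0.46922); u = 640.7·(+0.07820)/0.46922 + 325.7 = 432.4744, v = 445.9·(-0.00032)/0.46922 + 220.4 = 220.0949
M3: Pc = R·M3+t = (-0.01947, +0.01900, +0.45224); u = 640.7·(-0.01947)/0.45224 + 325.7 = 298.1122, v = 445.9·(+0.01900)/0.45224 + 220.4 = 239.1308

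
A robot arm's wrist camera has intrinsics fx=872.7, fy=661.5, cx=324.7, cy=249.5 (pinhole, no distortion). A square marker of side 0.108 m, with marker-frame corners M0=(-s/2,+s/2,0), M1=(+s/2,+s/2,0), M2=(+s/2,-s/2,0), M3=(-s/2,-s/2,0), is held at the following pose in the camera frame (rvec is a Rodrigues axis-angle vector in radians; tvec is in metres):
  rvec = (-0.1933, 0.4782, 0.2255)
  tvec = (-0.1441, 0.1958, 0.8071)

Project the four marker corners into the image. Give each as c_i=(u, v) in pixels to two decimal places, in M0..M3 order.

Intrinsics K: fx=872.7, fy=661.5, cx=324.7, cy=249.5
Marker side s = 0.108 m; corners in marker frame (Z=0):
  M0 = (-0.0540, +0.0540, 0)
  M1 = (+0.0540, +0.0540, 0)
  M2 = (+0.0540, -0.0540, 0)
  M3 = (-0.0540, -0.0540, 0)
rvec = (-0.1933, 0.4782, 0.2255), |rvec| = θ = 0.56293 rad = 32.254°
Rodrigues: sinθ=0.53367, 1−cosθ=0.15430; R = I + sinθ·[k]× + (1−cosθ)·[k]×²:
    [+0.86389 -0.25879 +0.43212]
    [+0.16877 +0.95704 +0.23576]
    [-0.47457 -0.13074 +0.87046]
t = (-0.1441, 0.1958, 0.8071) m
M0: Pc = R·M0+t = (-0.20472, +0.23837, +0.82567); u = 872.7·(-0.20472)/0.82567 + 324.7 = 108.3134, v = 661.5·(+0.23837)/0.82567 + 249.5 = 440.4727
M1: Pc = R·M1+t = (-0.11142, +0.25659, +0.77441); u = 872.7·(-0.11142)/0.77441 + 324.7 = 199.1337, v = 661.5·(+0.25659)/0.77441 + 249.5 = 468.6812
M2: Pc = R·M2+t = (-0.08348, +0.15323, +0.78853); u = 872.7·(-0.08348)/0.78853 + 324.7 = 232.3146, v = 661.5·(+0.15323)/0.78853 + 249.5 = 378.0470
M3: Pc = R·M3+t = (-0.17678, +0.13501, +0.83979); u = 872.7·(-0.17678)/0.83979 + 324.7 = 140.9963, v = 661.5·(+0.13501)/0.83979 + 249.5 = 355.8443

c0=(108.31, 440.47) c1=(199.13, 468.68) c2=(232.31, 378.05) c3=(141.00, 355.84)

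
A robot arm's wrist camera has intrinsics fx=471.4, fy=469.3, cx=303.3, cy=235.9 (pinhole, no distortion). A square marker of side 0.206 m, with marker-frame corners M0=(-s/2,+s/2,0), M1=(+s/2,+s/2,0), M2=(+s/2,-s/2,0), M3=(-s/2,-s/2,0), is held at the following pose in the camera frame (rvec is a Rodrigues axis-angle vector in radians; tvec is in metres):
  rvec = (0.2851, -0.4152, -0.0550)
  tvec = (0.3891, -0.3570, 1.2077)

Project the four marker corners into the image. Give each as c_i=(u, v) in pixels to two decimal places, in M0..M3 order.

Intrinsics K: fx=471.4, fy=469.3, cx=303.3, cy=235.9
Marker side s = 0.206 m; corners in marker frame (Z=0):
  M0 = (-0.1030, +0.1030, 0)
  M1 = (+0.1030, +0.1030, 0)
  M2 = (+0.1030, -0.1030, 0)
  M3 = (-0.1030, -0.1030, 0)
rvec = (0.2851, -0.4152, -0.0550), |rvec| = θ = 0.50665 rad = 29.029°
Rodrigues: sinθ=0.48525, 1−cosθ=0.12563; R = I + sinθ·[k]× + (1−cosθ)·[k]×²:
    [+0.91415 -0.00525 -0.40534]
    [-0.11061 +0.95874 -0.26188]
    [+0.38999 +0.28423 +0.87585]
t = (0.3891, -0.3570, 1.2077) m
M0: Pc = R·M0+t = (+0.29440, -0.24686, +1.19681); u = 471.4·(+0.29440)/1.19681 + 303.3 = 419.2591, v = 469.3·(-0.24686)/1.19681 + 235.9 = 139.1008
M1: Pc = R·M1+t = (+0.48272, -0.26964, +1.27714); u = 471.4·(+0.48272)/1.27714 + 303.3 = 481.4728, v = 469.3·(-0.26964)/1.27714 + 235.9 = 136.8171
M2: Pc = R·M2+t = (+0.48380, -0.46714, +1.21859); u = 471.4·(+0.48380)/1.21859 + 303.3 = 490.4526, v = 469.3·(-0.46714)/1.21859 + 235.9 = 55.9956
M3: Pc = R·M3+t = (+0.29548, -0.44436, +1.13826); u = 471.4·(+0.29548)/1.13826 + 303.3 = 425.6723, v = 469.3·(-0.44436)/1.13826 + 235.9 = 52.6924

c0=(419.26, 139.10) c1=(481.47, 136.82) c2=(490.45, 56.00) c3=(425.67, 52.69)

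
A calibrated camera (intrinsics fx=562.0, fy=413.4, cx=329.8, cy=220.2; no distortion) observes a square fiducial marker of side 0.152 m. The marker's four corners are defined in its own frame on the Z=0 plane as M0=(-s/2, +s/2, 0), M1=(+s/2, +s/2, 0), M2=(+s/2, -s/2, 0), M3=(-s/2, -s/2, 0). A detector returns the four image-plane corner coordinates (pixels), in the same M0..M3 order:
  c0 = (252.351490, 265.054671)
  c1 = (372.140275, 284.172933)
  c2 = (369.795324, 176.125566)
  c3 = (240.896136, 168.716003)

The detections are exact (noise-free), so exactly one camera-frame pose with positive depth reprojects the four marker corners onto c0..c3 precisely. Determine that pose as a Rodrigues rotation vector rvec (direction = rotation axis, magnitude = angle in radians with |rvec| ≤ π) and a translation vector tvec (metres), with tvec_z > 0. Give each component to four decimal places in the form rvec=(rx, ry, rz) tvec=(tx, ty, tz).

rvec=(0.3167, 0.5195, 0.0448) tvec=(-0.0258, 0.0070, 0.5850)

Intrinsics K: fx=562.0, fy=413.4, cx=329.8, cy=220.2
Marker side s = 0.152 m; corners in marker frame (Z=0):
  M0 = (-0.0760, +0.0760, 0)
  M1 = (+0.0760, +0.0760, 0)
  M2 = (+0.0760, -0.0760, 0)
  M3 = (-0.0760, -0.0760, 0)
Detected image corners:
  c0 = (252.351490, 265.054671) px
  c1 = (372.140275, 284.172933) px
  c2 = (369.795324, 176.125566) px
  c3 = (240.896136, 168.716003) px
Planar DLT: solve 8×8 A·h = b for H (H[2,2]=1):
  H  [+562.93898 +210.20590 +305.04890]
  H  [-94.98318 +787.85538 +225.15191]
  H  [-0.82226 +0.52765 +1.00000]
B = K⁻¹H; ‖b₁‖=1.709483, ‖b₂‖=1.709483; λ = 2/(‖b₁‖+‖b₂‖) = 0.584972, sign → tz>0 ⇒ λ=+0.584972
r₁ = λ·B[:,0] = (+0.86822,+0.12180,-0.48100); r₂ = λ·B[:,1] = (+0.03766,+0.95043,+0.30866)
r₃ = r₁×r₂ = (+0.49475,-0.28610,+0.82059); SVD([r₁ r₂ r₃]) → R = UVᵀ:
  R  [+0.86822 +0.03766 +0.49475]
  R  [+0.12180 +0.95043 -0.28610]
  R  [-0.48100 +0.30866 +0.82059]
t = (-0.02576, +0.00701, +0.58497) m
tr R = 2.639230; θ = arccos((tr R − 1)/2) = 0.610057 rad = 34.954°
axis k = ((R−Rᵀ)₃₂, (R−Rᵀ)₁₃, (R−Rᵀ)₂₁) / (2 sinθ) = (+0.519071, +0.851571, +0.073432)
rvec = θ·k = (+0.316663, +0.519507, +0.044797)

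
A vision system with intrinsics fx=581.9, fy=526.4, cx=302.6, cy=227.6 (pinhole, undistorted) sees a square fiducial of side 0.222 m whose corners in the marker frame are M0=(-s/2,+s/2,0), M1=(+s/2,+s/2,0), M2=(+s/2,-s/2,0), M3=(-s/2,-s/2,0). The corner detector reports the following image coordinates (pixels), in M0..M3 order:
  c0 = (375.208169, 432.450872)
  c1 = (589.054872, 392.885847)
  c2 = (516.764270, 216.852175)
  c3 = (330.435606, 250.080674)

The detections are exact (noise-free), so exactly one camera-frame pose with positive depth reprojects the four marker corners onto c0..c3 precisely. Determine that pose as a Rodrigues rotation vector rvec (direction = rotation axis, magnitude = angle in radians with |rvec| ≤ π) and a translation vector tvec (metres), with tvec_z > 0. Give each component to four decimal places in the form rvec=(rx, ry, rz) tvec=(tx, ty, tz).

rvec=(-0.4101, 0.0200, -0.1950) tvec=(0.1617, 0.1072, 0.6331)

Intrinsics K: fx=581.9, fy=526.4, cx=302.6, cy=227.6
Marker side s = 0.222 m; corners in marker frame (Z=0):
  M0 = (-0.1110, +0.1110, 0)
  M1 = (+0.1110, +0.1110, 0)
  M2 = (+0.1110, -0.1110, 0)
  M3 = (-0.1110, -0.1110, 0)
Detected image corners:
  c0 = (375.208169, 432.450872) px
  c1 = (589.054872, 392.885847) px
  c2 = (516.764270, 216.852175) px
  c3 = (330.435606, 250.080674) px
Planar DLT: solve 8×8 A·h = b for H (H[2,2]=1):
  H  [+911.27083 -20.86243 +451.17393]
  H  [-152.75169 +604.04005 +316.75033]
  H  [+0.03158 -0.62874 +1.00000]
B = K⁻¹H; ‖b₁‖=1.579427, ‖b₂‖=1.579427; λ = 2/(‖b₁‖+‖b₂‖) = 0.633141, sign → tz>0 ⇒ λ=+0.633141
r₁ = λ·B[:,0] = (+0.98112,-0.19237,+0.01999); r₂ = λ·B[:,1] = (+0.18431,+0.89864,-0.39808)
r₃ = r₁×r₂ = (+0.05861,+0.39425,+0.91713); SVD([r₁ r₂ r₃]) → R = UVᵀ:
  R  [+0.98112 +0.18431 +0.05861]
  R  [-0.19237 +0.89864 +0.39425]
  R  [+0.01999 -0.39808 +0.91713]
t = (+0.16166, +0.10723, +0.63314) m
tr R = 2.796894; θ = arccos((tr R − 1)/2) = 0.454576 rad = 26.045°
axis k = ((R−Rᵀ)₃₂, (R−Rᵀ)₁₃, (R−Rᵀ)₂₁) / (2 sinθ) = (-0.902261, +0.043978, -0.428942)
rvec = θ·k = (-0.410146, +0.019991, -0.194987)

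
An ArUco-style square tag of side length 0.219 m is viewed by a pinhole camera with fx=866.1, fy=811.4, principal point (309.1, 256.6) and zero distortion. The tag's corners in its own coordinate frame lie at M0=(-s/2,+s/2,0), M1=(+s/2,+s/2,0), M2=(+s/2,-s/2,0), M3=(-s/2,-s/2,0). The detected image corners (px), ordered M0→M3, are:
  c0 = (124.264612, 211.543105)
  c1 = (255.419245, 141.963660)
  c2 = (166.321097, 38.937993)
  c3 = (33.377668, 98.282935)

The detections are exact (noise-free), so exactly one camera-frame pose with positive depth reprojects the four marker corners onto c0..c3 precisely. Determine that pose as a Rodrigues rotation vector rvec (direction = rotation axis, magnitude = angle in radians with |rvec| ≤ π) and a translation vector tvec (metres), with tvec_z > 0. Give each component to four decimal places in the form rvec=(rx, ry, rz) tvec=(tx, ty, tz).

Intrinsics K: fx=866.1, fy=811.4, cx=309.1, cy=256.6
Marker side s = 0.219 m; corners in marker frame (Z=0):
  M0 = (-0.1095, +0.1095, 0)
  M1 = (+0.1095, +0.1095, 0)
  M2 = (+0.1095, -0.1095, 0)
  M3 = (-0.1095, -0.1095, 0)
Detected image corners:
  c0 = (124.264612, 211.543105) px
  c1 = (255.419245, 141.963660) px
  c2 = (166.321097, 38.937993) px
  c3 = (33.377668, 98.282935) px
Planar DLT: solve 8×8 A·h = b for H (H[2,2]=1):
  H  [+651.34689 +386.81209 +146.44177]
  H  [-253.00742 +472.65311 +120.52526]
  H  [+0.33352 -0.16544 +1.00000]
B = K⁻¹H; ‖b₁‖=0.828298, ‖b₂‖=0.828298; λ = 2/(‖b₁‖+‖b₂‖) = 1.207295, sign → tz>0 ⇒ λ=+1.207295
r₁ = λ·B[:,0] = (+0.76424,-0.50379,+0.40266); r₂ = λ·B[:,1] = (+0.61048,+0.76643,-0.19974)
r₃ = r₁×r₂ = (-0.20799,+0.39846,+0.89329); SVD([r₁ r₂ r₃]) → R = UVᵀ:
  R  [+0.76424 +0.61048 -0.20799]
  R  [-0.50379 +0.76643 +0.39846]
  R  [+0.40266 -0.19974 +0.89329]
t = (-0.22674, -0.20247, +1.20729) m
tr R = 2.423962; θ = arccos((tr R − 1)/2) = 0.778481 rad = 44.604°
axis k = ((R−Rᵀ)₃₂, (R−Rᵀ)₁₃, (R−Rᵀ)₂₁) / (2 sinθ) = (-0.425948, -0.434810, -0.793416)
rvec = θ·k = (-0.331592, -0.338491, -0.617659)

rvec=(-0.3316, -0.3385, -0.6177) tvec=(-0.2267, -0.2025, 1.2073)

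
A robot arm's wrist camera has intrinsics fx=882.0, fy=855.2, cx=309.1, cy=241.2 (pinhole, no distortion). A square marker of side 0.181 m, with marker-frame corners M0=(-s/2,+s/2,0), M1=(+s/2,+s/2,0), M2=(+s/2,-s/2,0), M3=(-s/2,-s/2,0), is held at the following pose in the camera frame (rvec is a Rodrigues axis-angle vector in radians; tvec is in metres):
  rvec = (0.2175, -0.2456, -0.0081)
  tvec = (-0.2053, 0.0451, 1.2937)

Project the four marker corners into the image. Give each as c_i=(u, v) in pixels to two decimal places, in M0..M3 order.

c0=(107.78, 331.66) c1=(230.35, 324.72) c2=(230.27, 210.59) c3=(103.89, 213.78)

Intrinsics K: fx=882.0, fy=855.2, cx=309.1, cy=241.2
Marker side s = 0.181 m; corners in marker frame (Z=0):
  M0 = (-0.0905, +0.0905, 0)
  M1 = (+0.0905, +0.0905, 0)
  M2 = (+0.0905, -0.0905, 0)
  M3 = (-0.0905, -0.0905, 0)
rvec = (0.2175, -0.2456, -0.0081), |rvec| = θ = 0.32816 rad = 18.802°
Rodrigues: sinθ=0.32230, 1−cosθ=0.05336; R = I + sinθ·[k]× + (1−cosθ)·[k]×²:
    [+0.97008 -0.01851 -0.24209]
    [-0.03443 +0.97653 -0.21263]
    [+0.24034 +0.21460 +0.94667]
t = (-0.2053, 0.0451, 1.2937) m
M0: Pc = R·M0+t = (-0.29477, +0.13659, +1.29137); u = 882.0·(-0.29477)/1.29137 + 309.1 = 107.7751, v = 855.2·(+0.13659)/1.29137 + 241.2 = 331.6564
M1: Pc = R·M1+t = (-0.11918, +0.13036, +1.33487); u = 882.0·(-0.11918)/1.33487 + 309.1 = 230.3510, v = 855.2·(+0.13036)/1.33487 + 241.2 = 324.7165
M2: Pc = R·M2+t = (-0.11583, -0.04639, +1.29603); u = 882.0·(-0.11583)/1.29603 + 309.1 = 230.2714, v = 855.2·(-0.04639)/1.29603 + 241.2 = 210.5883
M3: Pc = R·M3+t = (-0.29142, -0.04016, +1.25253); u = 882.0·(-0.29142)/1.25253 + 309.1 = 103.8915, v = 855.2·(-0.04016)/1.25253 + 241.2 = 213.7795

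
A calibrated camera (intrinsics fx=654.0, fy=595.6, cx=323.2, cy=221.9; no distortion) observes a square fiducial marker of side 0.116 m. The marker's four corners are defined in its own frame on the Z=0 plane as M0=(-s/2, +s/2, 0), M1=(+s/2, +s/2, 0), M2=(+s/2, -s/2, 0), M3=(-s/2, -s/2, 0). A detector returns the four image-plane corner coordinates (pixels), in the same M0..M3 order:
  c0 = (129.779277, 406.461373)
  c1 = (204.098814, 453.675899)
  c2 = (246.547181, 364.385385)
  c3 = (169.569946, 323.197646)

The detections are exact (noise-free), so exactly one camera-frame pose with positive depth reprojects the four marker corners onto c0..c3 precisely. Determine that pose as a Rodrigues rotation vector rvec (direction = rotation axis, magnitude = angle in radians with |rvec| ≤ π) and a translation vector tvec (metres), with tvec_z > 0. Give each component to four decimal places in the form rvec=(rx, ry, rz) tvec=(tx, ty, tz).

rvec=(-0.1062, 0.4438, 0.3981) tvec=(-0.1548, 0.2037, 0.7389)

Intrinsics K: fx=654.0, fy=595.6, cx=323.2, cy=221.9
Marker side s = 0.116 m; corners in marker frame (Z=0):
  M0 = (-0.0580, +0.0580, 0)
  M1 = (+0.0580, +0.0580, 0)
  M2 = (+0.0580, -0.0580, 0)
  M3 = (-0.0580, -0.0580, 0)
Detected image corners:
  c0 = (129.779277, 406.461373) px
  c1 = (204.098814, 453.675899) px
  c2 = (246.547181, 364.385385) px
  c3 = (169.569946, 323.197646) px
Planar DLT: solve 8×8 A·h = b for H (H[2,2]=1):
  H  [+541.08236 -357.67253 +186.22204]
  H  [+151.80357 +735.47237 +386.12286]
  H  [-0.59239 -0.01913 +1.00000]
B = K⁻¹H; ‖b₁‖=1.353405, ‖b₂‖=1.353405; λ = 2/(‖b₁‖+‖b₂‖) = 0.738877, sign → tz>0 ⇒ λ=+0.738877
r₁ = λ·B[:,0] = (+0.82761,+0.35139,-0.43770); r₂ = λ·B[:,1] = (-0.39711,+0.91766,-0.01414)
r₃ = r₁×r₂ = (+0.39669,+0.18551,+0.89901); SVD([r₁ r₂ r₃]) → R = UVᵀ:
  R  [+0.82761 -0.39711 +0.39669]
  R  [+0.35139 +0.91766 +0.18551]
  R  [-0.43770 -0.01414 +0.89901]
t = (-0.15476, +0.20373, +0.73888) m
tr R = 2.644286; θ = arccos((tr R − 1)/2) = 0.605631 rad = 34.700°
axis k = ((R−Rᵀ)₃₂, (R−Rᵀ)₁₃, (R−Rᵀ)₂₁) / (2 sinθ) = (-0.175353, +0.732849, +0.657407)
rvec = θ·k = (-0.106199, +0.443836, +0.398146)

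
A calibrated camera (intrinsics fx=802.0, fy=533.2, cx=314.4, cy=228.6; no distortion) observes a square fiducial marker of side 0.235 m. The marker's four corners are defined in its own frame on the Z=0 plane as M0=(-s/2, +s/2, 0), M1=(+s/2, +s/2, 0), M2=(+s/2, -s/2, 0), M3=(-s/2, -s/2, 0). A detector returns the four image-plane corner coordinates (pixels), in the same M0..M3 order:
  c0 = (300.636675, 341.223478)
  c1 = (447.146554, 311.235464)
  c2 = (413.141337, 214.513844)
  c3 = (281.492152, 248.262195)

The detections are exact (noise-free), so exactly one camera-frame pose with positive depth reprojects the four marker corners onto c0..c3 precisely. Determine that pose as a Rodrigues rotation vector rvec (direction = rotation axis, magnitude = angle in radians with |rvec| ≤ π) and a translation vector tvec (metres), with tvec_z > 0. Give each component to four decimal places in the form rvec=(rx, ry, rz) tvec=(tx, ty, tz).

rvec=(-0.4572, 0.4580, -0.2620) tvec=(0.0648, 0.1098, 1.2055)

Intrinsics K: fx=802.0, fy=533.2, cx=314.4, cy=228.6
Marker side s = 0.235 m; corners in marker frame (Z=0):
  M0 = (-0.1175, +0.1175, 0)
  M1 = (+0.1175, +0.1175, 0)
  M2 = (+0.1175, -0.1175, 0)
  M3 = (-0.1175, -0.1175, 0)
Detected image corners:
  c0 = (300.636675, 341.223478) px
  c1 = (447.146554, 311.235464) px
  c2 = (413.141337, 214.513844) px
  c3 = (281.492152, 248.262195) px
Planar DLT: solve 8×8 A·h = b for H (H[2,2]=1):
  H  [+481.41393 -31.18240 +357.51597]
  H  [-220.21103 +292.62138 +277.16253]
  H  [-0.30210 -0.39696 +1.00000]
B = K⁻¹H; ‖b₁‖=0.829548, ‖b₂‖=0.829548; λ = 2/(‖b₁‖+‖b₂‖) = 1.205476, sign → tz>0 ⇒ λ=+1.205476
r₁ = λ·B[:,0] = (+0.86637,-0.34173,-0.36418); r₂ = λ·B[:,1] = (+0.14072,+0.86673,-0.47852)
r₃ = r₁×r₂ = (+0.47916,+0.36333,+0.79899); SVD([r₁ r₂ r₃]) → R = UVᵀ:
  R  [+0.86637 +0.14072 +0.47916]
  R  [-0.34173 +0.86673 +0.36333]
  R  [-0.36418 -0.47852 +0.79899]
t = (+0.06481, +0.10979, +1.20548) m
tr R = 2.532091; θ = arccos((tr R − 1)/2) = 0.698130 rad = 40.000°
axis k = ((R−Rᵀ)₃₂, (R−Rᵀ)₁₃, (R−Rᵀ)₂₁) / (2 sinθ) = (-0.654848, +0.656004, -0.375278)
rvec = θ·k = (-0.457169, +0.457976, -0.261993)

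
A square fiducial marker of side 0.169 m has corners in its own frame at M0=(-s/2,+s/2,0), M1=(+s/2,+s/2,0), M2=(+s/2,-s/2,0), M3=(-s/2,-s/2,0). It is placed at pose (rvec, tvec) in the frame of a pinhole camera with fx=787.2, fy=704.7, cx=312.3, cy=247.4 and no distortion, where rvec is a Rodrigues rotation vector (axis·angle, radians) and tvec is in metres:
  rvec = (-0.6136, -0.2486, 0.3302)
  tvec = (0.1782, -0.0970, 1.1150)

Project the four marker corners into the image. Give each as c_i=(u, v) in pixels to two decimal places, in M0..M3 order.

c0=(373.07, 204.80) c1=(485.45, 247.06) c2=(496.35, 169.34) c3=(394.02, 129.31)

Intrinsics K: fx=787.2, fy=704.7, cx=312.3, cy=247.4
Marker side s = 0.169 m; corners in marker frame (Z=0):
  M0 = (-0.0845, +0.0845, 0)
  M1 = (+0.0845, +0.0845, 0)
  M2 = (+0.0845, -0.0845, 0)
  M3 = (-0.0845, -0.0845, 0)
rvec = (-0.6136, -0.2486, 0.3302), |rvec| = θ = 0.73982 rad = 42.389°
Rodrigues: sinθ=0.67416, 1−cosθ=0.26141; R = I + sinθ·[k]× + (1−cosθ)·[k]×²:
    [+0.91841 -0.22804 -0.32330]
    [+0.37375 +0.76810 +0.51993]
    [+0.12977 -0.59834 +0.79066]
t = (0.1782, -0.0970, 1.1150) m
M0: Pc = R·M0+t = (+0.08133, -0.06368, +1.05347); u = 787.2·(+0.08133)/1.05347 + 312.3 = 373.0697, v = 704.7·(-0.06368)/1.05347 + 247.4 = 204.8048
M1: Pc = R·M1+t = (+0.23654, -0.00051, +1.07541); u = 787.2·(+0.23654)/1.07541 + 312.3 = 485.4454, v = 704.7·(-0.00051)/1.07541 + 247.4 = 247.0634
M2: Pc = R·M2+t = (+0.27507, -0.13032, +1.17653); u = 787.2·(+0.27507)/1.17653 + 312.3 = 496.3494, v = 704.7·(-0.13032)/1.17653 + 247.4 = 169.3406
M3: Pc = R·M3+t = (+0.11986, -0.19349, +1.15459); u = 787.2·(+0.11986)/1.15459 + 312.3 = 394.0227, v = 704.7·(-0.19349)/1.15459 + 247.4 = 129.3067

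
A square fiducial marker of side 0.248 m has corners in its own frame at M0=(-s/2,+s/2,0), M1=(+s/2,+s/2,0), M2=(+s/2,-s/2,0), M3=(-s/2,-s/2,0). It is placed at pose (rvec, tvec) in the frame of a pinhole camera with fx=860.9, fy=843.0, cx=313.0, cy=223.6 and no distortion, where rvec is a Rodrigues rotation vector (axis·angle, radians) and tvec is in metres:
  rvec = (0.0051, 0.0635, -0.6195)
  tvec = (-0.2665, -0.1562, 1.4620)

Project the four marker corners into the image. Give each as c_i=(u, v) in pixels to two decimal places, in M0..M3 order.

c0=(139.83, 233.19) c1=(257.41, 149.80) c2=(172.45, 33.09) c3=(56.02, 117.47)

Intrinsics K: fx=860.9, fy=843.0, cx=313.0, cy=223.6
Marker side s = 0.248 m; corners in marker frame (Z=0):
  M0 = (-0.1240, +0.1240, 0)
  M1 = (+0.1240, +0.1240, 0)
  M2 = (+0.1240, -0.1240, 0)
  M3 = (-0.1240, -0.1240, 0)
rvec = (0.0051, 0.0635, -0.6195), |rvec| = θ = 0.62277 rad = 35.682°
Rodrigues: sinθ=0.58328, 1−cosθ=0.18773; R = I + sinθ·[k]× + (1−cosθ)·[k]×²:
    [+0.81228 +0.58038 +0.05794]
    [-0.58007 +0.81422 -0.02382]
    [-0.06100 -0.01426 +0.99804]
t = (-0.2665, -0.1562, 1.4620) m
M0: Pc = R·M0+t = (-0.29526, +0.01669, +1.46780); u = 860.9·(-0.29526)/1.46780 + 313.0 = 139.8251, v = 843.0·(+0.01669)/1.46780 + 223.6 = 233.1866
M1: Pc = R·M1+t = (-0.09381, -0.12717, +1.45267); u = 860.9·(-0.09381)/1.45267 + 313.0 = 257.4050, v = 843.0·(-0.12717)/1.45267 + 223.6 = 149.8045
M2: Pc = R·M2+t = (-0.23774, -0.32909, +1.45620); u = 860.9·(-0.23774)/1.45620 + 313.0 = 172.4467, v = 843.0·(-0.32909)/1.45620 + 223.6 = 33.0881
M3: Pc = R·M3+t = (-0.43919, -0.18523, +1.47133); u = 860.9·(-0.43919)/1.47133 + 313.0 = 56.0230, v = 843.0·(-0.18523)/1.47133 + 223.6 = 117.4698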